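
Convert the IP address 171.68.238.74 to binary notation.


171 = 10101011
68 = 01000100
238 = 11101110
74 = 01001010
Binary: 10101011.01000100.11101110.01001010


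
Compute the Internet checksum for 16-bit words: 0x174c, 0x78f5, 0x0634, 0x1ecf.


Sum all words (with carry folding):
+ 0x174c = 0x174c
+ 0x78f5 = 0x9041
+ 0x0634 = 0x9675
+ 0x1ecf = 0xb544
One's complement: ~0xb544
Checksum = 0x4abb


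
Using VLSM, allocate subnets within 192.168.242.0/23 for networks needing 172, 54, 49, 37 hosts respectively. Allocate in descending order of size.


172 hosts -> /24 (254 usable): 192.168.242.0/24
54 hosts -> /26 (62 usable): 192.168.243.0/26
49 hosts -> /26 (62 usable): 192.168.243.64/26
37 hosts -> /26 (62 usable): 192.168.243.128/26
Allocation: 192.168.242.0/24 (172 hosts, 254 usable); 192.168.243.0/26 (54 hosts, 62 usable); 192.168.243.64/26 (49 hosts, 62 usable); 192.168.243.128/26 (37 hosts, 62 usable)


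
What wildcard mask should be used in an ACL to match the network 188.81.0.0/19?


Subnet mask: 255.255.224.0
Wildcard = 255.255.255.255 - subnet mask
255 - 255 = 0
255 - 255 = 0
255 - 224 = 31
255 - 0 = 255
Wildcard: 0.0.31.255


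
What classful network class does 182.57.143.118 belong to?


First octet: 182
Binary: 10110110
10xxxxxx -> Class B (128-191)
Class B, default mask 255.255.0.0 (/16)


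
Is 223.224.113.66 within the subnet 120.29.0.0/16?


Subnet network: 120.29.0.0
Test IP AND mask: 223.224.0.0
No, 223.224.113.66 is not in 120.29.0.0/16


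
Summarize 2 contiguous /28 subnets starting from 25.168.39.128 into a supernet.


Original prefix: /28
Number of subnets: 2 = 2^1
New prefix = 28 - 1 = 27
Supernet: 25.168.39.128/27


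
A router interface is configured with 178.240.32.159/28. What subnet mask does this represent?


/28 means 28 network bits, 4 host bits
Binary: 11111111111111111111111111110000
Mask: 255.255.255.240


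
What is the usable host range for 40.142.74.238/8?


Network: 40.0.0.0
Broadcast: 40.255.255.255
First usable = network + 1
Last usable = broadcast - 1
Range: 40.0.0.1 to 40.255.255.254


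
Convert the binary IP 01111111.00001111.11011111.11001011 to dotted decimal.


01111111 = 127
00001111 = 15
11011111 = 223
11001011 = 203
IP: 127.15.223.203


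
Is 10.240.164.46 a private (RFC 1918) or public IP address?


RFC 1918 private ranges:
  10.0.0.0/8 (10.0.0.0 - 10.255.255.255)
  172.16.0.0/12 (172.16.0.0 - 172.31.255.255)
  192.168.0.0/16 (192.168.0.0 - 192.168.255.255)
Private (in 10.0.0.0/8)


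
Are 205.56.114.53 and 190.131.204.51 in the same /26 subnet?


Mask: 255.255.255.192
205.56.114.53 AND mask = 205.56.114.0
190.131.204.51 AND mask = 190.131.204.0
No, different subnets (205.56.114.0 vs 190.131.204.0)


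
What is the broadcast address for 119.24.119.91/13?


Network: 119.24.0.0/13
Host bits = 19
Set all host bits to 1:
Broadcast: 119.31.255.255


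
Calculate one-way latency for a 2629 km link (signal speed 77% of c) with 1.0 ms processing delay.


Speed = 0.77 * 3e5 km/s = 231000 km/s
Propagation delay = 2629 / 231000 = 0.0114 s = 11.381 ms
Processing delay = 1.0 ms
Total one-way latency = 12.381 ms


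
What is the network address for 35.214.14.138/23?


IP:   00100011.11010110.00001110.10001010
Mask: 11111111.11111111.11111110.00000000
AND operation:
Net:  00100011.11010110.00001110.00000000
Network: 35.214.14.0/23


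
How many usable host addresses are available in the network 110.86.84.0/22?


Host bits = 32 - 22 = 10
Total addresses = 2^10 = 1024
Usable = total - 2 (network and broadcast)
Usable hosts: 1022


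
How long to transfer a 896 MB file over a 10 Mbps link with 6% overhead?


Effective throughput = 10 * (1 - 6/100) = 9.4 Mbps
File size in Mb = 896 * 8 = 7168 Mb
Time = 7168 / 9.4
Time = 762.5532 seconds


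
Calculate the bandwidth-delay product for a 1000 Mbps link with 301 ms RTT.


BDP = bandwidth * RTT
= 1000 Mbps * 301 ms
= 1000 * 1e6 * 301 / 1000 bits
= 301000000 bits
= 37625000 bytes
= 36743.1641 KB
BDP = 301000000 bits (37625000 bytes)


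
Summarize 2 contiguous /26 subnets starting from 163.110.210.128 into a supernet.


Original prefix: /26
Number of subnets: 2 = 2^1
New prefix = 26 - 1 = 25
Supernet: 163.110.210.128/25


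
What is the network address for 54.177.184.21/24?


IP:   00110110.10110001.10111000.00010101
Mask: 11111111.11111111.11111111.00000000
AND operation:
Net:  00110110.10110001.10111000.00000000
Network: 54.177.184.0/24


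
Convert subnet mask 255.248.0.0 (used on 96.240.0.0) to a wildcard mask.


Subnet mask: 255.248.0.0
Wildcard = 255.255.255.255 - subnet mask
255 - 255 = 0
255 - 248 = 7
255 - 0 = 255
255 - 0 = 255
Wildcard: 0.7.255.255


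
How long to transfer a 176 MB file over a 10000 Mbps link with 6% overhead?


Effective throughput = 10000 * (1 - 6/100) = 9400 Mbps
File size in Mb = 176 * 8 = 1408 Mb
Time = 1408 / 9400
Time = 0.1498 seconds


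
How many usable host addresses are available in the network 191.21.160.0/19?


Host bits = 32 - 19 = 13
Total addresses = 2^13 = 8192
Usable = total - 2 (network and broadcast)
Usable hosts: 8190


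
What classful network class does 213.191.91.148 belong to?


First octet: 213
Binary: 11010101
110xxxxx -> Class C (192-223)
Class C, default mask 255.255.255.0 (/24)


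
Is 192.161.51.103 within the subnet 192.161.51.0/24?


Subnet network: 192.161.51.0
Test IP AND mask: 192.161.51.0
Yes, 192.161.51.103 is in 192.161.51.0/24


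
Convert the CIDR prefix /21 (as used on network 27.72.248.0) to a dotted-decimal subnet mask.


/21 means 21 network bits, 11 host bits
Binary: 11111111111111111111100000000000
Mask: 255.255.248.0


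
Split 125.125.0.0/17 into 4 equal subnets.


New prefix = 17 + 2 = 19
Each subnet has 8192 addresses
  125.125.0.0/19
  125.125.32.0/19
  125.125.64.0/19
  125.125.96.0/19
Subnets: 125.125.0.0/19, 125.125.32.0/19, 125.125.64.0/19, 125.125.96.0/19


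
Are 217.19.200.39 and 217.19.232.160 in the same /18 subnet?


Mask: 255.255.192.0
217.19.200.39 AND mask = 217.19.192.0
217.19.232.160 AND mask = 217.19.192.0
Yes, same subnet (217.19.192.0)


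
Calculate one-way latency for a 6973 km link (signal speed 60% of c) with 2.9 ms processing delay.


Speed = 0.6 * 3e5 km/s = 180000 km/s
Propagation delay = 6973 / 180000 = 0.0387 s = 38.7389 ms
Processing delay = 2.9 ms
Total one-way latency = 41.6389 ms


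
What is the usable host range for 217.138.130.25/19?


Network: 217.138.128.0
Broadcast: 217.138.159.255
First usable = network + 1
Last usable = broadcast - 1
Range: 217.138.128.1 to 217.138.159.254


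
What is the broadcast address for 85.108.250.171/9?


Network: 85.0.0.0/9
Host bits = 23
Set all host bits to 1:
Broadcast: 85.127.255.255


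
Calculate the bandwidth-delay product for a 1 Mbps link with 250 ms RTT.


BDP = bandwidth * RTT
= 1 Mbps * 250 ms
= 1 * 1e6 * 250 / 1000 bits
= 250000 bits
= 31250 bytes
= 30.5176 KB
BDP = 250000 bits (31250 bytes)


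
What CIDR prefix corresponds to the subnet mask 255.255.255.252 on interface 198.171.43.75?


Binary: 11111111.11111111.11111111.11111100
Count leading 1s
Prefix: /30


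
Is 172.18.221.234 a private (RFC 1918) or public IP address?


RFC 1918 private ranges:
  10.0.0.0/8 (10.0.0.0 - 10.255.255.255)
  172.16.0.0/12 (172.16.0.0 - 172.31.255.255)
  192.168.0.0/16 (192.168.0.0 - 192.168.255.255)
Private (in 172.16.0.0/12)


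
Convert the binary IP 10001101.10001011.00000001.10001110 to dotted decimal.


10001101 = 141
10001011 = 139
00000001 = 1
10001110 = 142
IP: 141.139.1.142


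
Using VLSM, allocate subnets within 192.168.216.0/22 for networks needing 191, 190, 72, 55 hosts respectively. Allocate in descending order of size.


191 hosts -> /24 (254 usable): 192.168.216.0/24
190 hosts -> /24 (254 usable): 192.168.217.0/24
72 hosts -> /25 (126 usable): 192.168.218.0/25
55 hosts -> /26 (62 usable): 192.168.218.128/26
Allocation: 192.168.216.0/24 (191 hosts, 254 usable); 192.168.217.0/24 (190 hosts, 254 usable); 192.168.218.0/25 (72 hosts, 126 usable); 192.168.218.128/26 (55 hosts, 62 usable)


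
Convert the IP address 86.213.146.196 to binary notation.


86 = 01010110
213 = 11010101
146 = 10010010
196 = 11000100
Binary: 01010110.11010101.10010010.11000100


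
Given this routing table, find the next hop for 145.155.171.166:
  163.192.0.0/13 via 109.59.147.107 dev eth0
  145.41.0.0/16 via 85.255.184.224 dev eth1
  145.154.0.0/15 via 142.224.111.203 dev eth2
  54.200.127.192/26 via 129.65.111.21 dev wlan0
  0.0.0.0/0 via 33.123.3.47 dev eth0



Longest prefix match for 145.155.171.166:
  /13 163.192.0.0: no
  /16 145.41.0.0: no
  /15 145.154.0.0: MATCH
  /26 54.200.127.192: no
  /0 0.0.0.0: MATCH
Selected: next-hop 142.224.111.203 via eth2 (matched /15)


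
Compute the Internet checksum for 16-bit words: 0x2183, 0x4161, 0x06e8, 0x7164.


Sum all words (with carry folding):
+ 0x2183 = 0x2183
+ 0x4161 = 0x62e4
+ 0x06e8 = 0x69cc
+ 0x7164 = 0xdb30
One's complement: ~0xdb30
Checksum = 0x24cf


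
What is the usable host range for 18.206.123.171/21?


Network: 18.206.120.0
Broadcast: 18.206.127.255
First usable = network + 1
Last usable = broadcast - 1
Range: 18.206.120.1 to 18.206.127.254


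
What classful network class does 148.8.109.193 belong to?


First octet: 148
Binary: 10010100
10xxxxxx -> Class B (128-191)
Class B, default mask 255.255.0.0 (/16)


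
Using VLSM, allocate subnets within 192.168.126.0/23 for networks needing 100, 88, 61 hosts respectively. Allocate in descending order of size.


100 hosts -> /25 (126 usable): 192.168.126.0/25
88 hosts -> /25 (126 usable): 192.168.126.128/25
61 hosts -> /26 (62 usable): 192.168.127.0/26
Allocation: 192.168.126.0/25 (100 hosts, 126 usable); 192.168.126.128/25 (88 hosts, 126 usable); 192.168.127.0/26 (61 hosts, 62 usable)


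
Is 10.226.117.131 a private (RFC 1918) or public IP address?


RFC 1918 private ranges:
  10.0.0.0/8 (10.0.0.0 - 10.255.255.255)
  172.16.0.0/12 (172.16.0.0 - 172.31.255.255)
  192.168.0.0/16 (192.168.0.0 - 192.168.255.255)
Private (in 10.0.0.0/8)


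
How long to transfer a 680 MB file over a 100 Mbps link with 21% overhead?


Effective throughput = 100 * (1 - 21/100) = 79 Mbps
File size in Mb = 680 * 8 = 5440 Mb
Time = 5440 / 79
Time = 68.8608 seconds


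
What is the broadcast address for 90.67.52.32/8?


Network: 90.0.0.0/8
Host bits = 24
Set all host bits to 1:
Broadcast: 90.255.255.255


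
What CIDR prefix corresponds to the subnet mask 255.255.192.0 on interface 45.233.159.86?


Binary: 11111111.11111111.11000000.00000000
Count leading 1s
Prefix: /18


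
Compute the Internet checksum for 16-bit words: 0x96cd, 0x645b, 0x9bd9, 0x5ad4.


Sum all words (with carry folding):
+ 0x96cd = 0x96cd
+ 0x645b = 0xfb28
+ 0x9bd9 = 0x9702
+ 0x5ad4 = 0xf1d6
One's complement: ~0xf1d6
Checksum = 0x0e29


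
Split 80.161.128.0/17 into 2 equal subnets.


New prefix = 17 + 1 = 18
Each subnet has 16384 addresses
  80.161.128.0/18
  80.161.192.0/18
Subnets: 80.161.128.0/18, 80.161.192.0/18


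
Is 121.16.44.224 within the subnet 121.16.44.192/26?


Subnet network: 121.16.44.192
Test IP AND mask: 121.16.44.192
Yes, 121.16.44.224 is in 121.16.44.192/26


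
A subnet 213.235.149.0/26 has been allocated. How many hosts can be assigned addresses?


Host bits = 32 - 26 = 6
Total addresses = 2^6 = 64
Usable = total - 2 (network and broadcast)
Usable hosts: 62


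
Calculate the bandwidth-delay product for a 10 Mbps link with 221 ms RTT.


BDP = bandwidth * RTT
= 10 Mbps * 221 ms
= 10 * 1e6 * 221 / 1000 bits
= 2210000 bits
= 276250 bytes
= 269.7754 KB
BDP = 2210000 bits (276250 bytes)


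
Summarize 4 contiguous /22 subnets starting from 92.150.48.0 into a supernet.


Original prefix: /22
Number of subnets: 4 = 2^2
New prefix = 22 - 2 = 20
Supernet: 92.150.48.0/20


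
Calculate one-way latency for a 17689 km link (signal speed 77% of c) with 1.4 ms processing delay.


Speed = 0.77 * 3e5 km/s = 231000 km/s
Propagation delay = 17689 / 231000 = 0.0766 s = 76.5758 ms
Processing delay = 1.4 ms
Total one-way latency = 77.9758 ms


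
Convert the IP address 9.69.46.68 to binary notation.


9 = 00001001
69 = 01000101
46 = 00101110
68 = 01000100
Binary: 00001001.01000101.00101110.01000100


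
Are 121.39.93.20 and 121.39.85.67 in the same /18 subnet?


Mask: 255.255.192.0
121.39.93.20 AND mask = 121.39.64.0
121.39.85.67 AND mask = 121.39.64.0
Yes, same subnet (121.39.64.0)


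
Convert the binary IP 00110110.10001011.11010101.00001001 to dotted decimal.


00110110 = 54
10001011 = 139
11010101 = 213
00001001 = 9
IP: 54.139.213.9


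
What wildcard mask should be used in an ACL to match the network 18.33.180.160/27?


Subnet mask: 255.255.255.224
Wildcard = 255.255.255.255 - subnet mask
255 - 255 = 0
255 - 255 = 0
255 - 255 = 0
255 - 224 = 31
Wildcard: 0.0.0.31


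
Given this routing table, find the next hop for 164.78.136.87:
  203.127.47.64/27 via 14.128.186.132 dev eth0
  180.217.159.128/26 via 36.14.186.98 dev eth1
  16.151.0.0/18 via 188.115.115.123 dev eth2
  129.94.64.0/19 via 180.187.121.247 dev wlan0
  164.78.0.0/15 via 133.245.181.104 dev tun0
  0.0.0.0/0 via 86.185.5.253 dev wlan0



Longest prefix match for 164.78.136.87:
  /27 203.127.47.64: no
  /26 180.217.159.128: no
  /18 16.151.0.0: no
  /19 129.94.64.0: no
  /15 164.78.0.0: MATCH
  /0 0.0.0.0: MATCH
Selected: next-hop 133.245.181.104 via tun0 (matched /15)


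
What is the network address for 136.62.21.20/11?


IP:   10001000.00111110.00010101.00010100
Mask: 11111111.11100000.00000000.00000000
AND operation:
Net:  10001000.00100000.00000000.00000000
Network: 136.32.0.0/11


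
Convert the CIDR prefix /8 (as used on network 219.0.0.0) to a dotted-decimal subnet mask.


/8 means 8 network bits, 24 host bits
Binary: 11111111000000000000000000000000
Mask: 255.0.0.0


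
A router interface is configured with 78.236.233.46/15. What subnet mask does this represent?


/15 means 15 network bits, 17 host bits
Binary: 11111111111111100000000000000000
Mask: 255.254.0.0


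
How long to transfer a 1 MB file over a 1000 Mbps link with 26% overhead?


Effective throughput = 1000 * (1 - 26/100) = 740 Mbps
File size in Mb = 1 * 8 = 8 Mb
Time = 8 / 740
Time = 0.0108 seconds


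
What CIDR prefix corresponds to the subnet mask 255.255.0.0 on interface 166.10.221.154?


Binary: 11111111.11111111.00000000.00000000
Count leading 1s
Prefix: /16


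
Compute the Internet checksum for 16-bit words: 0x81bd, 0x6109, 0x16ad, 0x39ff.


Sum all words (with carry folding):
+ 0x81bd = 0x81bd
+ 0x6109 = 0xe2c6
+ 0x16ad = 0xf973
+ 0x39ff = 0x3373
One's complement: ~0x3373
Checksum = 0xcc8c


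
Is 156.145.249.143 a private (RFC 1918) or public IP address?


RFC 1918 private ranges:
  10.0.0.0/8 (10.0.0.0 - 10.255.255.255)
  172.16.0.0/12 (172.16.0.0 - 172.31.255.255)
  192.168.0.0/16 (192.168.0.0 - 192.168.255.255)
Public (not in any RFC 1918 range)


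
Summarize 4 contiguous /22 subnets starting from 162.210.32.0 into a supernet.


Original prefix: /22
Number of subnets: 4 = 2^2
New prefix = 22 - 2 = 20
Supernet: 162.210.32.0/20


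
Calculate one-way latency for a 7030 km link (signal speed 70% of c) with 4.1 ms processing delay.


Speed = 0.7 * 3e5 km/s = 210000 km/s
Propagation delay = 7030 / 210000 = 0.0335 s = 33.4762 ms
Processing delay = 4.1 ms
Total one-way latency = 37.5762 ms


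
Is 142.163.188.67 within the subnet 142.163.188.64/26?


Subnet network: 142.163.188.64
Test IP AND mask: 142.163.188.64
Yes, 142.163.188.67 is in 142.163.188.64/26


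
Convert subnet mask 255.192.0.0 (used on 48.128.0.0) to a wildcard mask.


Subnet mask: 255.192.0.0
Wildcard = 255.255.255.255 - subnet mask
255 - 255 = 0
255 - 192 = 63
255 - 0 = 255
255 - 0 = 255
Wildcard: 0.63.255.255


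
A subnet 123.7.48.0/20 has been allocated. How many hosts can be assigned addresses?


Host bits = 32 - 20 = 12
Total addresses = 2^12 = 4096
Usable = total - 2 (network and broadcast)
Usable hosts: 4094


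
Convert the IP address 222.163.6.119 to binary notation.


222 = 11011110
163 = 10100011
6 = 00000110
119 = 01110111
Binary: 11011110.10100011.00000110.01110111


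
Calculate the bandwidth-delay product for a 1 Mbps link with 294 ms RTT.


BDP = bandwidth * RTT
= 1 Mbps * 294 ms
= 1 * 1e6 * 294 / 1000 bits
= 294000 bits
= 36750 bytes
= 35.8887 KB
BDP = 294000 bits (36750 bytes)


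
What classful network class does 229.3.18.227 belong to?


First octet: 229
Binary: 11100101
1110xxxx -> Class D (224-239)
Class D (multicast), default mask N/A


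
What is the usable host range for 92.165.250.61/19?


Network: 92.165.224.0
Broadcast: 92.165.255.255
First usable = network + 1
Last usable = broadcast - 1
Range: 92.165.224.1 to 92.165.255.254


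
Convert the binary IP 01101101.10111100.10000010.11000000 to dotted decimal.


01101101 = 109
10111100 = 188
10000010 = 130
11000000 = 192
IP: 109.188.130.192


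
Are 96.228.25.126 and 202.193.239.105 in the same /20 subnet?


Mask: 255.255.240.0
96.228.25.126 AND mask = 96.228.16.0
202.193.239.105 AND mask = 202.193.224.0
No, different subnets (96.228.16.0 vs 202.193.224.0)


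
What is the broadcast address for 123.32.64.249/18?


Network: 123.32.64.0/18
Host bits = 14
Set all host bits to 1:
Broadcast: 123.32.127.255


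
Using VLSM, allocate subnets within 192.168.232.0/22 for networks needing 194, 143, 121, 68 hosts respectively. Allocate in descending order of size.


194 hosts -> /24 (254 usable): 192.168.232.0/24
143 hosts -> /24 (254 usable): 192.168.233.0/24
121 hosts -> /25 (126 usable): 192.168.234.0/25
68 hosts -> /25 (126 usable): 192.168.234.128/25
Allocation: 192.168.232.0/24 (194 hosts, 254 usable); 192.168.233.0/24 (143 hosts, 254 usable); 192.168.234.0/25 (121 hosts, 126 usable); 192.168.234.128/25 (68 hosts, 126 usable)


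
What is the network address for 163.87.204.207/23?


IP:   10100011.01010111.11001100.11001111
Mask: 11111111.11111111.11111110.00000000
AND operation:
Net:  10100011.01010111.11001100.00000000
Network: 163.87.204.0/23


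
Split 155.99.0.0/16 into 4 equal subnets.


New prefix = 16 + 2 = 18
Each subnet has 16384 addresses
  155.99.0.0/18
  155.99.64.0/18
  155.99.128.0/18
  155.99.192.0/18
Subnets: 155.99.0.0/18, 155.99.64.0/18, 155.99.128.0/18, 155.99.192.0/18


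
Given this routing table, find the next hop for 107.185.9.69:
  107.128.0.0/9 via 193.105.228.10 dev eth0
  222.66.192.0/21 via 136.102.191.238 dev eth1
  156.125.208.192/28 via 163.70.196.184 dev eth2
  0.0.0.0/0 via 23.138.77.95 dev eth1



Longest prefix match for 107.185.9.69:
  /9 107.128.0.0: MATCH
  /21 222.66.192.0: no
  /28 156.125.208.192: no
  /0 0.0.0.0: MATCH
Selected: next-hop 193.105.228.10 via eth0 (matched /9)


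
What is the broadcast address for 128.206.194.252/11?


Network: 128.192.0.0/11
Host bits = 21
Set all host bits to 1:
Broadcast: 128.223.255.255


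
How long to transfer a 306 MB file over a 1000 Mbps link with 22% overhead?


Effective throughput = 1000 * (1 - 22/100) = 780 Mbps
File size in Mb = 306 * 8 = 2448 Mb
Time = 2448 / 780
Time = 3.1385 seconds


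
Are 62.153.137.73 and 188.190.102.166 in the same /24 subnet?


Mask: 255.255.255.0
62.153.137.73 AND mask = 62.153.137.0
188.190.102.166 AND mask = 188.190.102.0
No, different subnets (62.153.137.0 vs 188.190.102.0)


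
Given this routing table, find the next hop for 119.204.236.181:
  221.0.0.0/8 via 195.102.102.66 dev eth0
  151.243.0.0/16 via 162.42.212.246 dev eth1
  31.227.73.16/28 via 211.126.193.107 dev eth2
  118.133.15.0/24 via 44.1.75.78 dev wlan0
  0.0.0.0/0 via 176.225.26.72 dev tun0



Longest prefix match for 119.204.236.181:
  /8 221.0.0.0: no
  /16 151.243.0.0: no
  /28 31.227.73.16: no
  /24 118.133.15.0: no
  /0 0.0.0.0: MATCH
Selected: next-hop 176.225.26.72 via tun0 (matched /0)


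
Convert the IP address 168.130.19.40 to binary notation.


168 = 10101000
130 = 10000010
19 = 00010011
40 = 00101000
Binary: 10101000.10000010.00010011.00101000


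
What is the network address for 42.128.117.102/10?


IP:   00101010.10000000.01110101.01100110
Mask: 11111111.11000000.00000000.00000000
AND operation:
Net:  00101010.10000000.00000000.00000000
Network: 42.128.0.0/10


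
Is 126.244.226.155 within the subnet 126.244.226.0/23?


Subnet network: 126.244.226.0
Test IP AND mask: 126.244.226.0
Yes, 126.244.226.155 is in 126.244.226.0/23


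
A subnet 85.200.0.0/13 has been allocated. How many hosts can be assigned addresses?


Host bits = 32 - 13 = 19
Total addresses = 2^19 = 524288
Usable = total - 2 (network and broadcast)
Usable hosts: 524286


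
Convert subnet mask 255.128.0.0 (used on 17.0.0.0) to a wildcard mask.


Subnet mask: 255.128.0.0
Wildcard = 255.255.255.255 - subnet mask
255 - 255 = 0
255 - 128 = 127
255 - 0 = 255
255 - 0 = 255
Wildcard: 0.127.255.255


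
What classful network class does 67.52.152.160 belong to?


First octet: 67
Binary: 01000011
0xxxxxxx -> Class A (1-126)
Class A, default mask 255.0.0.0 (/8)


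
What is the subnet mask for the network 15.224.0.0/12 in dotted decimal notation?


/12 means 12 network bits, 20 host bits
Binary: 11111111111100000000000000000000
Mask: 255.240.0.0


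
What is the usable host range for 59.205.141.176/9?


Network: 59.128.0.0
Broadcast: 59.255.255.255
First usable = network + 1
Last usable = broadcast - 1
Range: 59.128.0.1 to 59.255.255.254


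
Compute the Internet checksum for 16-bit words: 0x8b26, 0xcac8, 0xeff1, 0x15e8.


Sum all words (with carry folding):
+ 0x8b26 = 0x8b26
+ 0xcac8 = 0x55ef
+ 0xeff1 = 0x45e1
+ 0x15e8 = 0x5bc9
One's complement: ~0x5bc9
Checksum = 0xa436


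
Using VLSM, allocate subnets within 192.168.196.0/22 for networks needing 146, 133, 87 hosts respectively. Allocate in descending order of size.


146 hosts -> /24 (254 usable): 192.168.196.0/24
133 hosts -> /24 (254 usable): 192.168.197.0/24
87 hosts -> /25 (126 usable): 192.168.198.0/25
Allocation: 192.168.196.0/24 (146 hosts, 254 usable); 192.168.197.0/24 (133 hosts, 254 usable); 192.168.198.0/25 (87 hosts, 126 usable)


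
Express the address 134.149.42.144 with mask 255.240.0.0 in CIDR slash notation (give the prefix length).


Binary: 11111111.11110000.00000000.00000000
Count leading 1s
Prefix: /12


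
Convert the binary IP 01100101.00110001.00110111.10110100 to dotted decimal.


01100101 = 101
00110001 = 49
00110111 = 55
10110100 = 180
IP: 101.49.55.180


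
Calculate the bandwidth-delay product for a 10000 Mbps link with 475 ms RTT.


BDP = bandwidth * RTT
= 10000 Mbps * 475 ms
= 10000 * 1e6 * 475 / 1000 bits
= 4750000000 bits
= 593750000 bytes
= 579833.9844 KB
BDP = 4750000000 bits (593750000 bytes)


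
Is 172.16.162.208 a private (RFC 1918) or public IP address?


RFC 1918 private ranges:
  10.0.0.0/8 (10.0.0.0 - 10.255.255.255)
  172.16.0.0/12 (172.16.0.0 - 172.31.255.255)
  192.168.0.0/16 (192.168.0.0 - 192.168.255.255)
Private (in 172.16.0.0/12)


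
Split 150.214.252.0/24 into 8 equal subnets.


New prefix = 24 + 3 = 27
Each subnet has 32 addresses
  150.214.252.0/27
  150.214.252.32/27
  150.214.252.64/27
  150.214.252.96/27
  150.214.252.128/27
  150.214.252.160/27
  150.214.252.192/27
  150.214.252.224/27
Subnets: 150.214.252.0/27, 150.214.252.32/27, 150.214.252.64/27, 150.214.252.96/27, 150.214.252.128/27, 150.214.252.160/27, 150.214.252.192/27, 150.214.252.224/27


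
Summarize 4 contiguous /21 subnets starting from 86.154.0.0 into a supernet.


Original prefix: /21
Number of subnets: 4 = 2^2
New prefix = 21 - 2 = 19
Supernet: 86.154.0.0/19


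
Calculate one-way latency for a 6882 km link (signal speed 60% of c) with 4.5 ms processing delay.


Speed = 0.6 * 3e5 km/s = 180000 km/s
Propagation delay = 6882 / 180000 = 0.0382 s = 38.2333 ms
Processing delay = 4.5 ms
Total one-way latency = 42.7333 ms


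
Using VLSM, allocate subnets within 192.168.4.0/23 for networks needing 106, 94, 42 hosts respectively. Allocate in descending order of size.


106 hosts -> /25 (126 usable): 192.168.4.0/25
94 hosts -> /25 (126 usable): 192.168.4.128/25
42 hosts -> /26 (62 usable): 192.168.5.0/26
Allocation: 192.168.4.0/25 (106 hosts, 126 usable); 192.168.4.128/25 (94 hosts, 126 usable); 192.168.5.0/26 (42 hosts, 62 usable)


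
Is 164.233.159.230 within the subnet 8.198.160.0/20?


Subnet network: 8.198.160.0
Test IP AND mask: 164.233.144.0
No, 164.233.159.230 is not in 8.198.160.0/20


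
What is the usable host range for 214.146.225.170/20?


Network: 214.146.224.0
Broadcast: 214.146.239.255
First usable = network + 1
Last usable = broadcast - 1
Range: 214.146.224.1 to 214.146.239.254


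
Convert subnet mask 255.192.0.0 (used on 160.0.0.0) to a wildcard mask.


Subnet mask: 255.192.0.0
Wildcard = 255.255.255.255 - subnet mask
255 - 255 = 0
255 - 192 = 63
255 - 0 = 255
255 - 0 = 255
Wildcard: 0.63.255.255


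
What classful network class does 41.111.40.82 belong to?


First octet: 41
Binary: 00101001
0xxxxxxx -> Class A (1-126)
Class A, default mask 255.0.0.0 (/8)


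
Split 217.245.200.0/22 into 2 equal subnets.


New prefix = 22 + 1 = 23
Each subnet has 512 addresses
  217.245.200.0/23
  217.245.202.0/23
Subnets: 217.245.200.0/23, 217.245.202.0/23


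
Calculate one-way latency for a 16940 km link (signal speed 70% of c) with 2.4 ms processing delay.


Speed = 0.7 * 3e5 km/s = 210000 km/s
Propagation delay = 16940 / 210000 = 0.0807 s = 80.6667 ms
Processing delay = 2.4 ms
Total one-way latency = 83.0667 ms


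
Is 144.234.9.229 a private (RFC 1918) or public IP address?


RFC 1918 private ranges:
  10.0.0.0/8 (10.0.0.0 - 10.255.255.255)
  172.16.0.0/12 (172.16.0.0 - 172.31.255.255)
  192.168.0.0/16 (192.168.0.0 - 192.168.255.255)
Public (not in any RFC 1918 range)


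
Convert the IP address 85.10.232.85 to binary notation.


85 = 01010101
10 = 00001010
232 = 11101000
85 = 01010101
Binary: 01010101.00001010.11101000.01010101


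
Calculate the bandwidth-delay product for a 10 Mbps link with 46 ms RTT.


BDP = bandwidth * RTT
= 10 Mbps * 46 ms
= 10 * 1e6 * 46 / 1000 bits
= 460000 bits
= 57500 bytes
= 56.1523 KB
BDP = 460000 bits (57500 bytes)


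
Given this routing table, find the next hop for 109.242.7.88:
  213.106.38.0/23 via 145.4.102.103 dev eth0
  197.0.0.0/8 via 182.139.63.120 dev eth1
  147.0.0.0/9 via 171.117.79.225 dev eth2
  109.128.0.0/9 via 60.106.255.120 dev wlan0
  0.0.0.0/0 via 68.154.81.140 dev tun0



Longest prefix match for 109.242.7.88:
  /23 213.106.38.0: no
  /8 197.0.0.0: no
  /9 147.0.0.0: no
  /9 109.128.0.0: MATCH
  /0 0.0.0.0: MATCH
Selected: next-hop 60.106.255.120 via wlan0 (matched /9)


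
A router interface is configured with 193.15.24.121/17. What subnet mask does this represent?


/17 means 17 network bits, 15 host bits
Binary: 11111111111111111000000000000000
Mask: 255.255.128.0


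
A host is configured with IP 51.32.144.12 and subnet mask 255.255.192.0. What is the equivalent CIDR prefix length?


Binary: 11111111.11111111.11000000.00000000
Count leading 1s
Prefix: /18


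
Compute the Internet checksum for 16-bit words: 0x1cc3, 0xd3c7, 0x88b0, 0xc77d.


Sum all words (with carry folding):
+ 0x1cc3 = 0x1cc3
+ 0xd3c7 = 0xf08a
+ 0x88b0 = 0x793b
+ 0xc77d = 0x40b9
One's complement: ~0x40b9
Checksum = 0xbf46


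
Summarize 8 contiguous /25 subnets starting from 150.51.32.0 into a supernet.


Original prefix: /25
Number of subnets: 8 = 2^3
New prefix = 25 - 3 = 22
Supernet: 150.51.32.0/22


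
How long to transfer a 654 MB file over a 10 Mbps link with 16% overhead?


Effective throughput = 10 * (1 - 16/100) = 8.4 Mbps
File size in Mb = 654 * 8 = 5232 Mb
Time = 5232 / 8.4
Time = 622.8571 seconds


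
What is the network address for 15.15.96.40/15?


IP:   00001111.00001111.01100000.00101000
Mask: 11111111.11111110.00000000.00000000
AND operation:
Net:  00001111.00001110.00000000.00000000
Network: 15.14.0.0/15


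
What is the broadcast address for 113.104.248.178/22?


Network: 113.104.248.0/22
Host bits = 10
Set all host bits to 1:
Broadcast: 113.104.251.255


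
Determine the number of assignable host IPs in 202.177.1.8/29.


Host bits = 32 - 29 = 3
Total addresses = 2^3 = 8
Usable = total - 2 (network and broadcast)
Usable hosts: 6


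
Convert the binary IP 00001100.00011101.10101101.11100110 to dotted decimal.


00001100 = 12
00011101 = 29
10101101 = 173
11100110 = 230
IP: 12.29.173.230


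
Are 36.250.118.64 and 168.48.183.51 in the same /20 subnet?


Mask: 255.255.240.0
36.250.118.64 AND mask = 36.250.112.0
168.48.183.51 AND mask = 168.48.176.0
No, different subnets (36.250.112.0 vs 168.48.176.0)


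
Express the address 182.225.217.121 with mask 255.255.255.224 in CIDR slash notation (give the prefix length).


Binary: 11111111.11111111.11111111.11100000
Count leading 1s
Prefix: /27


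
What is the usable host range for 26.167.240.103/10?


Network: 26.128.0.0
Broadcast: 26.191.255.255
First usable = network + 1
Last usable = broadcast - 1
Range: 26.128.0.1 to 26.191.255.254


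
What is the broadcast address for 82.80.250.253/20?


Network: 82.80.240.0/20
Host bits = 12
Set all host bits to 1:
Broadcast: 82.80.255.255


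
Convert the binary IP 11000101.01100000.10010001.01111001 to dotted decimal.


11000101 = 197
01100000 = 96
10010001 = 145
01111001 = 121
IP: 197.96.145.121


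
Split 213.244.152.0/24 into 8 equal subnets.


New prefix = 24 + 3 = 27
Each subnet has 32 addresses
  213.244.152.0/27
  213.244.152.32/27
  213.244.152.64/27
  213.244.152.96/27
  213.244.152.128/27
  213.244.152.160/27
  213.244.152.192/27
  213.244.152.224/27
Subnets: 213.244.152.0/27, 213.244.152.32/27, 213.244.152.64/27, 213.244.152.96/27, 213.244.152.128/27, 213.244.152.160/27, 213.244.152.192/27, 213.244.152.224/27


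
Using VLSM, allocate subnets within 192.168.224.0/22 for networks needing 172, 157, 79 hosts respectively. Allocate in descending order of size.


172 hosts -> /24 (254 usable): 192.168.224.0/24
157 hosts -> /24 (254 usable): 192.168.225.0/24
79 hosts -> /25 (126 usable): 192.168.226.0/25
Allocation: 192.168.224.0/24 (172 hosts, 254 usable); 192.168.225.0/24 (157 hosts, 254 usable); 192.168.226.0/25 (79 hosts, 126 usable)


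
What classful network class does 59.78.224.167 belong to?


First octet: 59
Binary: 00111011
0xxxxxxx -> Class A (1-126)
Class A, default mask 255.0.0.0 (/8)


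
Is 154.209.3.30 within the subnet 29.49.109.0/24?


Subnet network: 29.49.109.0
Test IP AND mask: 154.209.3.0
No, 154.209.3.30 is not in 29.49.109.0/24


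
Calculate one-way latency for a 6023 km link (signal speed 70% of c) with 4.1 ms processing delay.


Speed = 0.7 * 3e5 km/s = 210000 km/s
Propagation delay = 6023 / 210000 = 0.0287 s = 28.681 ms
Processing delay = 4.1 ms
Total one-way latency = 32.781 ms


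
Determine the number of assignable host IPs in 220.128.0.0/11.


Host bits = 32 - 11 = 21
Total addresses = 2^21 = 2097152
Usable = total - 2 (network and broadcast)
Usable hosts: 2097150


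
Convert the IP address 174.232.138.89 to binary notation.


174 = 10101110
232 = 11101000
138 = 10001010
89 = 01011001
Binary: 10101110.11101000.10001010.01011001


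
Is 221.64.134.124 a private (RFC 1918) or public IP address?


RFC 1918 private ranges:
  10.0.0.0/8 (10.0.0.0 - 10.255.255.255)
  172.16.0.0/12 (172.16.0.0 - 172.31.255.255)
  192.168.0.0/16 (192.168.0.0 - 192.168.255.255)
Public (not in any RFC 1918 range)


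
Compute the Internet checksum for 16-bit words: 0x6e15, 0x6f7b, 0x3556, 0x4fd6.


Sum all words (with carry folding):
+ 0x6e15 = 0x6e15
+ 0x6f7b = 0xdd90
+ 0x3556 = 0x12e7
+ 0x4fd6 = 0x62bd
One's complement: ~0x62bd
Checksum = 0x9d42


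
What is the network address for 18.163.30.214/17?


IP:   00010010.10100011.00011110.11010110
Mask: 11111111.11111111.10000000.00000000
AND operation:
Net:  00010010.10100011.00000000.00000000
Network: 18.163.0.0/17


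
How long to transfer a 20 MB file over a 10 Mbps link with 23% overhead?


Effective throughput = 10 * (1 - 23/100) = 7.7 Mbps
File size in Mb = 20 * 8 = 160 Mb
Time = 160 / 7.7
Time = 20.7792 seconds


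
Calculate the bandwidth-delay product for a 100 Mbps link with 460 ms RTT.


BDP = bandwidth * RTT
= 100 Mbps * 460 ms
= 100 * 1e6 * 460 / 1000 bits
= 46000000 bits
= 5750000 bytes
= 5615.2344 KB
BDP = 46000000 bits (5750000 bytes)


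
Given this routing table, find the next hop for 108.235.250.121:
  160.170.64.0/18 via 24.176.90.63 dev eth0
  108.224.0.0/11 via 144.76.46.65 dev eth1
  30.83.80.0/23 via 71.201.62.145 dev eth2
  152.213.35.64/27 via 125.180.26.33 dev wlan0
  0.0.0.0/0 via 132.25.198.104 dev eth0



Longest prefix match for 108.235.250.121:
  /18 160.170.64.0: no
  /11 108.224.0.0: MATCH
  /23 30.83.80.0: no
  /27 152.213.35.64: no
  /0 0.0.0.0: MATCH
Selected: next-hop 144.76.46.65 via eth1 (matched /11)


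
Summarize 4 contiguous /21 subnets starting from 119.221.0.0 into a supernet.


Original prefix: /21
Number of subnets: 4 = 2^2
New prefix = 21 - 2 = 19
Supernet: 119.221.0.0/19


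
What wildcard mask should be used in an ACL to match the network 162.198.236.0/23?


Subnet mask: 255.255.254.0
Wildcard = 255.255.255.255 - subnet mask
255 - 255 = 0
255 - 255 = 0
255 - 254 = 1
255 - 0 = 255
Wildcard: 0.0.1.255


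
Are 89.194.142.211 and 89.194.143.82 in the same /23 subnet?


Mask: 255.255.254.0
89.194.142.211 AND mask = 89.194.142.0
89.194.143.82 AND mask = 89.194.142.0
Yes, same subnet (89.194.142.0)


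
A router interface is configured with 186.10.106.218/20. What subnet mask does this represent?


/20 means 20 network bits, 12 host bits
Binary: 11111111111111111111000000000000
Mask: 255.255.240.0


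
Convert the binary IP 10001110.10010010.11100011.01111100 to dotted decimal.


10001110 = 142
10010010 = 146
11100011 = 227
01111100 = 124
IP: 142.146.227.124


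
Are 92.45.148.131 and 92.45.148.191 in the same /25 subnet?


Mask: 255.255.255.128
92.45.148.131 AND mask = 92.45.148.128
92.45.148.191 AND mask = 92.45.148.128
Yes, same subnet (92.45.148.128)


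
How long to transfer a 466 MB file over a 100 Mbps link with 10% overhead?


Effective throughput = 100 * (1 - 10/100) = 90 Mbps
File size in Mb = 466 * 8 = 3728 Mb
Time = 3728 / 90
Time = 41.4222 seconds


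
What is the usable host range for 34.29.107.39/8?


Network: 34.0.0.0
Broadcast: 34.255.255.255
First usable = network + 1
Last usable = broadcast - 1
Range: 34.0.0.1 to 34.255.255.254


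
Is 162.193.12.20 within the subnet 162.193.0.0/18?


Subnet network: 162.193.0.0
Test IP AND mask: 162.193.0.0
Yes, 162.193.12.20 is in 162.193.0.0/18


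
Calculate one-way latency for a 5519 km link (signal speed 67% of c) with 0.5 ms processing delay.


Speed = 0.67 * 3e5 km/s = 201000 km/s
Propagation delay = 5519 / 201000 = 0.0275 s = 27.4577 ms
Processing delay = 0.5 ms
Total one-way latency = 27.9577 ms


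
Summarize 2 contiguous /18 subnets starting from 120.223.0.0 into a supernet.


Original prefix: /18
Number of subnets: 2 = 2^1
New prefix = 18 - 1 = 17
Supernet: 120.223.0.0/17


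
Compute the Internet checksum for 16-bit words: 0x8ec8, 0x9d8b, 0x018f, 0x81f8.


Sum all words (with carry folding):
+ 0x8ec8 = 0x8ec8
+ 0x9d8b = 0x2c54
+ 0x018f = 0x2de3
+ 0x81f8 = 0xafdb
One's complement: ~0xafdb
Checksum = 0x5024


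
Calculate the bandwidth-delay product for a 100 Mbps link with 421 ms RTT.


BDP = bandwidth * RTT
= 100 Mbps * 421 ms
= 100 * 1e6 * 421 / 1000 bits
= 42100000 bits
= 5262500 bytes
= 5139.1602 KB
BDP = 42100000 bits (5262500 bytes)


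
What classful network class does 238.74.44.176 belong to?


First octet: 238
Binary: 11101110
1110xxxx -> Class D (224-239)
Class D (multicast), default mask N/A


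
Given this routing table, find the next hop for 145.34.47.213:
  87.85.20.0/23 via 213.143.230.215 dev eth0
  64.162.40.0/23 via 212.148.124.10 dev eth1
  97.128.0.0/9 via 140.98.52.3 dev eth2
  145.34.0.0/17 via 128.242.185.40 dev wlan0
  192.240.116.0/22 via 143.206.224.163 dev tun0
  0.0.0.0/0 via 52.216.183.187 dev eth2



Longest prefix match for 145.34.47.213:
  /23 87.85.20.0: no
  /23 64.162.40.0: no
  /9 97.128.0.0: no
  /17 145.34.0.0: MATCH
  /22 192.240.116.0: no
  /0 0.0.0.0: MATCH
Selected: next-hop 128.242.185.40 via wlan0 (matched /17)


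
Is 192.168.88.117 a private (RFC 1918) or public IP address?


RFC 1918 private ranges:
  10.0.0.0/8 (10.0.0.0 - 10.255.255.255)
  172.16.0.0/12 (172.16.0.0 - 172.31.255.255)
  192.168.0.0/16 (192.168.0.0 - 192.168.255.255)
Private (in 192.168.0.0/16)


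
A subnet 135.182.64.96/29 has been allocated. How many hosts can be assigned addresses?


Host bits = 32 - 29 = 3
Total addresses = 2^3 = 8
Usable = total - 2 (network and broadcast)
Usable hosts: 6


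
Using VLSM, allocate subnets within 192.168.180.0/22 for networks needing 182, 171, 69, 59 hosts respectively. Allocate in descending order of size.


182 hosts -> /24 (254 usable): 192.168.180.0/24
171 hosts -> /24 (254 usable): 192.168.181.0/24
69 hosts -> /25 (126 usable): 192.168.182.0/25
59 hosts -> /26 (62 usable): 192.168.182.128/26
Allocation: 192.168.180.0/24 (182 hosts, 254 usable); 192.168.181.0/24 (171 hosts, 254 usable); 192.168.182.0/25 (69 hosts, 126 usable); 192.168.182.128/26 (59 hosts, 62 usable)


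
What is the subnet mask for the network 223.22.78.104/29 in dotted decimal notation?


/29 means 29 network bits, 3 host bits
Binary: 11111111111111111111111111111000
Mask: 255.255.255.248


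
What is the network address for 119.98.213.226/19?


IP:   01110111.01100010.11010101.11100010
Mask: 11111111.11111111.11100000.00000000
AND operation:
Net:  01110111.01100010.11000000.00000000
Network: 119.98.192.0/19


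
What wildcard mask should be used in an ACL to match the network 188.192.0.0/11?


Subnet mask: 255.224.0.0
Wildcard = 255.255.255.255 - subnet mask
255 - 255 = 0
255 - 224 = 31
255 - 0 = 255
255 - 0 = 255
Wildcard: 0.31.255.255


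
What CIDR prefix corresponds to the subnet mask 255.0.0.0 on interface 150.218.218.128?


Binary: 11111111.00000000.00000000.00000000
Count leading 1s
Prefix: /8


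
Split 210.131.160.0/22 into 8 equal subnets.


New prefix = 22 + 3 = 25
Each subnet has 128 addresses
  210.131.160.0/25
  210.131.160.128/25
  210.131.161.0/25
  210.131.161.128/25
  210.131.162.0/25
  210.131.162.128/25
  210.131.163.0/25
  210.131.163.128/25
Subnets: 210.131.160.0/25, 210.131.160.128/25, 210.131.161.0/25, 210.131.161.128/25, 210.131.162.0/25, 210.131.162.128/25, 210.131.163.0/25, 210.131.163.128/25


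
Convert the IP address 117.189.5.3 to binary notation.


117 = 01110101
189 = 10111101
5 = 00000101
3 = 00000011
Binary: 01110101.10111101.00000101.00000011


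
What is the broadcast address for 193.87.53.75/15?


Network: 193.86.0.0/15
Host bits = 17
Set all host bits to 1:
Broadcast: 193.87.255.255


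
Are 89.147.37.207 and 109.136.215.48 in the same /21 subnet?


Mask: 255.255.248.0
89.147.37.207 AND mask = 89.147.32.0
109.136.215.48 AND mask = 109.136.208.0
No, different subnets (89.147.32.0 vs 109.136.208.0)


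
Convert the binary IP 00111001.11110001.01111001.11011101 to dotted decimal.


00111001 = 57
11110001 = 241
01111001 = 121
11011101 = 221
IP: 57.241.121.221


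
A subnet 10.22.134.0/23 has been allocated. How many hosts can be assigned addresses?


Host bits = 32 - 23 = 9
Total addresses = 2^9 = 512
Usable = total - 2 (network and broadcast)
Usable hosts: 510
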